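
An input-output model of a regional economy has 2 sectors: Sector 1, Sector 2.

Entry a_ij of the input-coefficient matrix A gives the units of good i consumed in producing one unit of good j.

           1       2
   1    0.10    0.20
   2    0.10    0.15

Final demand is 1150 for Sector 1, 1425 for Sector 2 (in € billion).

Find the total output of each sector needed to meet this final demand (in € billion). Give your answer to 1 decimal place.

I − A =
  [   0.90    -0.20]
  [  -0.10     0.85]
det(I−A) = (0.90)(0.85) − (-0.20)(-0.10) = 0.7450
adj(I−A) = [[0.85, 0.20], [0.10, 0.90]]
(I − A)⁻¹ = adj(I−A) / det(I−A) ≈
  [   1.1409     0.2685]
  [   0.1342     1.2081]
x = (I − A)⁻¹ d = adj(I−A)·d / det(I−A), with det(I−A) = 0.7450:
  x_1 = (0.85·1150 + 0.20·1425) / 0.7450 = 1262.50 / 0.7450 ≈ 1694.6
  x_2 = (0.10·1150 + 0.90·1425) / 0.7450 = 1397.50 / 0.7450 ≈ 1875.8

x_1 = 1694.6, x_2 = 1875.8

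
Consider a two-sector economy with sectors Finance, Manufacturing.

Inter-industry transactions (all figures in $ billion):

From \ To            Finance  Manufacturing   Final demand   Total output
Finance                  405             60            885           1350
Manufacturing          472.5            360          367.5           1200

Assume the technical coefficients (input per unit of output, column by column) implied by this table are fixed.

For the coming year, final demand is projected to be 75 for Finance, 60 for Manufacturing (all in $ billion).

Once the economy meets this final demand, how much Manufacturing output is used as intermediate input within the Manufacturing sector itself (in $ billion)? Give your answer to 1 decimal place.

z_22 = 43.3

Technical coefficients a_ij = z_ij / X_j:
  a_11 = 405/1350 = 0.30, a_21 = 472.5/1350 = 0.35
  a_12 = 60/1200 = 0.05, a_22 = 360/1200 = 0.30
I − A =
  [   0.70    -0.05]
  [  -0.35     0.70]
det(I−A) = (0.70)(0.70) − (-0.05)(-0.35) = 0.4725
adj(I−A) = [[0.70, 0.05], [0.35, 0.70]]
(I − A)⁻¹ = adj(I−A) / det(I−A) ≈
  [   1.4815     0.1058]
  [   0.7407     1.4815]
First solve x = (I − A)⁻¹ d = adj(I−A)·d / det(I−A); in particular x_2 = (0.35·75 + 0.70·60) / 0.4725 = 68.25 / 0.4725 ≈ 144.444.
Intermediate flow from 2 to 2: z_22 = a_22 · x_2 = 0.30 × 68.25 / 0.4725 = 20.475 / 0.4725 ≈ 43.3.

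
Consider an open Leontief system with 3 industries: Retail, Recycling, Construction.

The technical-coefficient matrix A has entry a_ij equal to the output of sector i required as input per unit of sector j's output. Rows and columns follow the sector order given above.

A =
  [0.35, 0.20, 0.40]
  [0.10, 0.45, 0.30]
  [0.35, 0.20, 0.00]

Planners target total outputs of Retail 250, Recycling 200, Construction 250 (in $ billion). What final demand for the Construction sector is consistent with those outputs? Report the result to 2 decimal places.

d_3 = 122.50

I − A =
  [   0.65    -0.20    -0.40]
  [  -0.10     0.55    -0.30]
  [  -0.35    -0.20     1.00]
d = (I − A) x:
  d_1 = (+0.65)·250 + (-0.20)·200 + (-0.40)·250 = 22.50
  d_2 = (-0.10)·250 + (+0.55)·200 + (-0.30)·250 = 10.00
  d_3 = (-0.35)·250 + (-0.20)·200 + (+1.00)·250 = 122.50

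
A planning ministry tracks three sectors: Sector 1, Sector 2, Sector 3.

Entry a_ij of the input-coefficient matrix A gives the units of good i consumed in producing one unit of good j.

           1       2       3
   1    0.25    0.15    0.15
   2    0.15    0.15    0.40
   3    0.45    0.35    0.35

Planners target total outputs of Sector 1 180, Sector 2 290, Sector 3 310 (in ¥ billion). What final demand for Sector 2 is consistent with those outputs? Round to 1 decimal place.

d_2 = 95.5

I − A =
  [   0.75    -0.15    -0.15]
  [  -0.15     0.85    -0.40]
  [  -0.45    -0.35     0.65]
d = (I − A) x:
  d_1 = (+0.75)·180 + (-0.15)·290 + (-0.15)·310 = 45.0
  d_2 = (-0.15)·180 + (+0.85)·290 + (-0.40)·310 = 95.5
  d_3 = (-0.45)·180 + (-0.35)·290 + (+0.65)·310 = 19.0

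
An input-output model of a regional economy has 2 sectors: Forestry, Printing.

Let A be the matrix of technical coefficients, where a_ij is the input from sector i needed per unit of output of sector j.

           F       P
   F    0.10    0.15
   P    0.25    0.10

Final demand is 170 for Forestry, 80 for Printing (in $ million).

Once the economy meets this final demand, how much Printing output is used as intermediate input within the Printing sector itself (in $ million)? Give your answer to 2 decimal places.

I − A =
  [   0.90    -0.15]
  [  -0.25     0.90]
det(I−A) = (0.90)(0.90) − (-0.15)(-0.25) = 0.7725
adj(I−A) = [[0.90, 0.15], [0.25, 0.90]]
(I − A)⁻¹ = adj(I−A) / det(I−A) ≈
  [   1.1650     0.1942]
  [   0.3236     1.1650]
First solve x = (I − A)⁻¹ d = adj(I−A)·d / det(I−A); in particular x_P = (0.25·170 + 0.90·80) / 0.7725 = 114.50 / 0.7725 ≈ 148.2201.
Intermediate flow from P to P: z_PP = a_PP · x_P = 0.10 × 114.50 / 0.7725 = 11.45 / 0.7725 ≈ 14.82.

z_PP = 14.82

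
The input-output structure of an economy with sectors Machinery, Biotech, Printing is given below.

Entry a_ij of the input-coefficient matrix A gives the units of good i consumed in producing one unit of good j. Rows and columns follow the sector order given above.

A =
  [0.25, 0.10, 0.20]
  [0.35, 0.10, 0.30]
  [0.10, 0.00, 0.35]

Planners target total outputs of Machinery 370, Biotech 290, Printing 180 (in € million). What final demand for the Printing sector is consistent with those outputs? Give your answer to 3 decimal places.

d_P = 80.000

I − A =
  [   0.75    -0.10    -0.20]
  [  -0.35     0.90    -0.30]
  [  -0.10     0.00     0.65]
d = (I − A) x:
  d_M = (+0.75)·370 + (-0.10)·290 + (-0.20)·180 = 212.500
  d_B = (-0.35)·370 + (+0.90)·290 + (-0.30)·180 = 77.500
  d_P = (-0.10)·370 + (+0.00)·290 + (+0.65)·180 = 80.000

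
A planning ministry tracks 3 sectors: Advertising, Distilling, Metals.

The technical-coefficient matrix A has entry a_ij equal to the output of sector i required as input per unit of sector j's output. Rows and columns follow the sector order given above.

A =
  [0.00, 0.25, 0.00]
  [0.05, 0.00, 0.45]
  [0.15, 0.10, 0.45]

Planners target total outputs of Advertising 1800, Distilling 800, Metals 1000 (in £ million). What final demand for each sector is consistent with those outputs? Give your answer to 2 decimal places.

I − A =
  [   1.00    -0.25     0.00]
  [  -0.05     1.00    -0.45]
  [  -0.15    -0.10     0.55]
d = (I − A) x:
  d_1 = (+1.00)·1800 + (-0.25)·800 + (+0.00)·1000 = 1600.00
  d_2 = (-0.05)·1800 + (+1.00)·800 + (-0.45)·1000 = 260.00
  d_3 = (-0.15)·1800 + (-0.10)·800 + (+0.55)·1000 = 200.00

d_1 = 1600.00, d_2 = 260.00, d_3 = 200.00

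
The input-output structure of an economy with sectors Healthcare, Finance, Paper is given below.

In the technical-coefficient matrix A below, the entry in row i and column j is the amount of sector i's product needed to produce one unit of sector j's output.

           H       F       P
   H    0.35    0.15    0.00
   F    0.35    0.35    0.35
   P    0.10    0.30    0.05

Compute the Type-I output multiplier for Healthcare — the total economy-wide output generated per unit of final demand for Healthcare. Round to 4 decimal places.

m_H = 3.7770

I − A =
  [   0.65    -0.15     0.00]
  [  -0.35     0.65    -0.35]
  [  -0.10    -0.30     0.95]
Cofactors of I−A, C_ij = (−1)^(i+j)·(minor ij) (rows/columns in the sector order above):
  C_11 = (0.65)(0.95) − (-0.35)(-0.30) = 0.5125
  C_12 = −[(-0.35)(0.95) − (-0.35)(-0.10)] = 0.3675
  C_13 = (-0.35)(-0.30) − (0.65)(-0.10) = 0.1700
  C_21 = −[(-0.15)(0.95) − (0.00)(-0.30)] = 0.1425
  C_22 = (0.65)(0.95) − (0.00)(-0.10) = 0.6175
  C_23 = −[(0.65)(-0.30) − (-0.15)(-0.10)] = 0.2100
  C_31 = (-0.15)(-0.35) − (0.00)(0.65) = 0.0525
  C_32 = −[(0.65)(-0.35) − (0.00)(-0.35)] = 0.2275
  C_33 = (0.65)(0.65) − (-0.15)(-0.35) = 0.3700
det(I−A) = Σ_j (I−A)_1j·C_1j = (0.65)(0.5125) + (-0.15)(0.3675) + (0.00)(0.1700) = 0.2780
adj(I−A) = Cᵀ =
  [ 0.5125   0.1425   0.0525]
  [ 0.3675   0.6175   0.2275]
  [ 0.1700   0.2100   0.3700]
(I − A)⁻¹ = adj(I−A) / det(I−A) ≈
  [   1.84353     0.51259     0.18885]
  [   1.32194     2.22122     0.81835]
  [   0.61151     0.75540     1.33094]
The output multiplier for sector j is the column-j sum of the Leontief inverse (I − A)⁻¹ = adj(I−A) / det(I−A).
Column H of adj(I−A): (0.5125, 0.3675, 0.1700); det(I−A) = 0.2780.
m_H = (0.5125 + 0.3675 + 0.1700) / 0.2780 = 1.05 / 0.2780 ≈ 3.7770.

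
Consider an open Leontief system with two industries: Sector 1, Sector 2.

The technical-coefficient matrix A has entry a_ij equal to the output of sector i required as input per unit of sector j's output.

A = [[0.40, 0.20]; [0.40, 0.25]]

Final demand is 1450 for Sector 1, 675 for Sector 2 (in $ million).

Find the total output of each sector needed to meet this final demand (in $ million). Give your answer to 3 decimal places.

x_1 = 3304.054, x_2 = 2662.162

I − A =
  [   0.60    -0.20]
  [  -0.40     0.75]
det(I−A) = (0.60)(0.75) − (-0.20)(-0.40) = 0.3700
adj(I−A) = [[0.75, 0.20], [0.40, 0.60]]
(I − A)⁻¹ = adj(I−A) / det(I−A) ≈
  [   2.0270     0.5405]
  [   1.0811     1.6216]
x = (I − A)⁻¹ d = adj(I−A)·d / det(I−A), with det(I−A) = 0.3700:
  x_1 = (0.75·1450 + 0.20·675) / 0.3700 = 1222.50 / 0.3700 ≈ 3304.054
  x_2 = (0.40·1450 + 0.60·675) / 0.3700 = 985.00 / 0.3700 ≈ 2662.162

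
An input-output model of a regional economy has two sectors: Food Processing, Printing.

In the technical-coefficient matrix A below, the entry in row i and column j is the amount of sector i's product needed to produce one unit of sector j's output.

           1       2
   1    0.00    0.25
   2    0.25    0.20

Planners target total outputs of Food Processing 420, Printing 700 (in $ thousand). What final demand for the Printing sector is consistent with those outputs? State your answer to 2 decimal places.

d_2 = 455.00

I − A =
  [   1.00    -0.25]
  [  -0.25     0.80]
d = (I − A) x:
  d_1 = (+1.00)·420 + (-0.25)·700 = 245.00
  d_2 = (-0.25)·420 + (+0.80)·700 = 455.00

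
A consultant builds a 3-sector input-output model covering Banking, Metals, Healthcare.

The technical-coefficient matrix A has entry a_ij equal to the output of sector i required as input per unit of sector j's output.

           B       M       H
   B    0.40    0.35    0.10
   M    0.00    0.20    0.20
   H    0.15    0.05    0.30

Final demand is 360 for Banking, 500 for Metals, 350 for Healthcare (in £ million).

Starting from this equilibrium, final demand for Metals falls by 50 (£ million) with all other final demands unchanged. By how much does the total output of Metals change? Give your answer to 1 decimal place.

Δx_M = -65.9

I − A =
  [   0.60    -0.35    -0.10]
  [   0.00     0.80    -0.20]
  [  -0.15    -0.05     0.70]
Cofactors of I−A, C_ij = (−1)^(i+j)·(minor ij) (rows/columns in the sector order above):
  C_11 = (0.80)(0.70) − (-0.20)(-0.05) = 0.5500
  C_12 = −[(0.00)(0.70) − (-0.20)(-0.15)] = 0.0300
  C_13 = (0.00)(-0.05) − (0.80)(-0.15) = 0.1200
  C_21 = −[(-0.35)(0.70) − (-0.10)(-0.05)] = 0.2500
  C_22 = (0.60)(0.70) − (-0.10)(-0.15) = 0.4050
  C_23 = −[(0.60)(-0.05) − (-0.35)(-0.15)] = 0.0825
  C_31 = (-0.35)(-0.20) − (-0.10)(0.80) = 0.1500
  C_32 = −[(0.60)(-0.20) − (-0.10)(0.00)] = 0.1200
  C_33 = (0.60)(0.80) − (-0.35)(0.00) = 0.4800
det(I−A) = Σ_j (I−A)_1j·C_1j = (0.60)(0.5500) + (-0.35)(0.0300) + (-0.10)(0.1200) = 0.3075
adj(I−A) = Cᵀ =
  [ 0.5500   0.2500   0.1500]
  [ 0.0300   0.4050   0.1200]
  [ 0.1200   0.0825   0.4800]
(I − A)⁻¹ = adj(I−A) / det(I−A) ≈
  [   1.7886     0.8130     0.4878]
  [   0.0976     1.3171     0.3902]
  [   0.3902     0.2683     1.5610]
Δx = (I − A)⁻¹ Δd with Δd having -50 in the Metals component and 0 elsewhere.
So Δx_M = L_MM · (-50), where L_MM = adj(I−A)_MM / det(I−A) = 0.4050 / 0.3075.
Δx_M = 0.4050 × (-50) / 0.3075 = -20.25 / 0.3075 ≈ -65.9.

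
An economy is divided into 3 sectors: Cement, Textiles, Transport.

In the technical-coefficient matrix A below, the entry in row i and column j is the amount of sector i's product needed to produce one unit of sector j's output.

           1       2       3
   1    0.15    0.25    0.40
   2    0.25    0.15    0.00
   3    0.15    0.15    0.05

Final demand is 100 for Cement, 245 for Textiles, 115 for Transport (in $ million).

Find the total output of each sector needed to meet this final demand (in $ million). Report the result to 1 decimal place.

x_1 = 343.6, x_2 = 389.3, x_3 = 236.8

I − A =
  [   0.85    -0.25    -0.40]
  [  -0.25     0.85     0.00]
  [  -0.15    -0.15     0.95]
Cofactors of I−A, C_ij = (−1)^(i+j)·(minor ij) (rows/columns in the sector order above):
  C_11 = (0.85)(0.95) − (0.00)(-0.15) = 0.8075
  C_12 = −[(-0.25)(0.95) − (0.00)(-0.15)] = 0.2375
  C_13 = (-0.25)(-0.15) − (0.85)(-0.15) = 0.1650
  C_21 = −[(-0.25)(0.95) − (-0.40)(-0.15)] = 0.2975
  C_22 = (0.85)(0.95) − (-0.40)(-0.15) = 0.7475
  C_23 = −[(0.85)(-0.15) − (-0.25)(-0.15)] = 0.1650
  C_31 = (-0.25)(0.00) − (-0.40)(0.85) = 0.3400
  C_32 = −[(0.85)(0.00) − (-0.40)(-0.25)] = 0.1000
  C_33 = (0.85)(0.85) − (-0.25)(-0.25) = 0.6600
det(I−A) = Σ_j (I−A)_1j·C_1j = (0.85)(0.8075) + (-0.25)(0.2375) + (-0.40)(0.1650) = 0.5610
adj(I−A) = Cᵀ =
  [ 0.8075   0.2975   0.3400]
  [ 0.2375   0.7475   0.1000]
  [ 0.1650   0.1650   0.6600]
(I − A)⁻¹ = adj(I−A) / det(I−A) ≈
  [   1.4394     0.5303     0.6061]
  [   0.4234     1.3324     0.1783]
  [   0.2941     0.2941     1.1765]
x = (I − A)⁻¹ d = adj(I−A)·d / det(I−A), with det(I−A) = 0.5610:
  x_1 = (0.8075·100 + 0.2975·245 + 0.3400·115) / 0.5610 = 192.7375 / 0.5610 ≈ 343.6
  x_2 = (0.2375·100 + 0.7475·245 + 0.1000·115) / 0.5610 = 218.3875 / 0.5610 ≈ 389.3
  x_3 = (0.1650·100 + 0.1650·245 + 0.6600·115) / 0.5610 = 132.825 / 0.5610 ≈ 236.8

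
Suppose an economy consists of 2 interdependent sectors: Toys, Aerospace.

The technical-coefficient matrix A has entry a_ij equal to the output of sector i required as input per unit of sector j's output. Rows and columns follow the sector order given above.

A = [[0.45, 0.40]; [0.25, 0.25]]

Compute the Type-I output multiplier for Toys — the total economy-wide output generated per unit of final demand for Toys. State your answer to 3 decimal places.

I − A =
  [   0.55    -0.40]
  [  -0.25     0.75]
det(I−A) = (0.55)(0.75) − (-0.40)(-0.25) = 0.3125
adj(I−A) = [[0.75, 0.40], [0.25, 0.55]]
(I − A)⁻¹ = adj(I−A) / det(I−A) ≈
  [   2.4000     1.2800]
  [   0.8000     1.7600]
The output multiplier for sector j is the column-j sum of the Leontief inverse (I − A)⁻¹ = adj(I−A) / det(I−A).
Column 1 of adj(I−A): (0.75, 0.25); det(I−A) = 0.3125.
m_1 = (0.75 + 0.25) / 0.3125 = 1.00 / 0.3125 = 3.200.

m_1 = 3.200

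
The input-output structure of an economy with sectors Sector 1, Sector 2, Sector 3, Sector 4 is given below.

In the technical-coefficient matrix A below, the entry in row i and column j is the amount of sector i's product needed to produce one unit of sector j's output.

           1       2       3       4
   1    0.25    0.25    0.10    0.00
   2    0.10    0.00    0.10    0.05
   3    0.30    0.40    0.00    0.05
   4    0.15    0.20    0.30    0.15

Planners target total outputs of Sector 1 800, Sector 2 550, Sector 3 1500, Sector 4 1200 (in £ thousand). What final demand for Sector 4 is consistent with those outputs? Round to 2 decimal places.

I − A =
  [   0.75    -0.25    -0.10     0.00]
  [  -0.10     1.00    -0.10    -0.05]
  [  -0.30    -0.40     1.00    -0.05]
  [  -0.15    -0.20    -0.30     0.85]
d = (I − A) x:
  d_1 = (+0.75)·800 + (-0.25)·550 + (-0.10)·1500 + (+0.00)·1200 = 312.50
  d_2 = (-0.10)·800 + (+1.00)·550 + (-0.10)·1500 + (-0.05)·1200 = 260.00
  d_3 = (-0.30)·800 + (-0.40)·550 + (+1.00)·1500 + (-0.05)·1200 = 980.00
  d_4 = (-0.15)·800 + (-0.20)·550 + (-0.30)·1500 + (+0.85)·1200 = 340.00

d_4 = 340.00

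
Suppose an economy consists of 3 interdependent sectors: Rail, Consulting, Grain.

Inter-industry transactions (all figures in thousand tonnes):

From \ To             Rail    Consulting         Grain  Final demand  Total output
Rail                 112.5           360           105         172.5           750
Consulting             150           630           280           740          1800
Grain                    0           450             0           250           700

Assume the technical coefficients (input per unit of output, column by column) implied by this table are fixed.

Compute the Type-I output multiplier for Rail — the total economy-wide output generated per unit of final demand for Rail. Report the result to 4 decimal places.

Technical coefficients a_ij = z_ij / X_j:
  a_RR = 112.5/750 = 0.15, a_CR = 150/750 = 0.20, a_GR = 0/750 = 0.00
  a_RC = 360/1800 = 0.20, a_CC = 630/1800 = 0.35, a_GC = 450/1800 = 0.25
  a_RG = 105/700 = 0.15, a_CG = 280/700 = 0.40, a_GG = 0/700 = 0.00
I − A =
  [   0.85    -0.20    -0.15]
  [  -0.20     0.65    -0.40]
  [   0.00    -0.25     1.00]
Cofactors of I−A, C_ij = (−1)^(i+j)·(minor ij) (rows/columns in the sector order above):
  C_11 = (0.65)(1.00) − (-0.40)(-0.25) = 0.5500
  C_12 = −[(-0.20)(1.00) − (-0.40)(0.00)] = 0.2000
  C_13 = (-0.20)(-0.25) − (0.65)(0.00) = 0.0500
  C_21 = −[(-0.20)(1.00) − (-0.15)(-0.25)] = 0.2375
  C_22 = (0.85)(1.00) − (-0.15)(0.00) = 0.8500
  C_23 = −[(0.85)(-0.25) − (-0.20)(0.00)] = 0.2125
  C_31 = (-0.20)(-0.40) − (-0.15)(0.65) = 0.1775
  C_32 = −[(0.85)(-0.40) − (-0.15)(-0.20)] = 0.3700
  C_33 = (0.85)(0.65) − (-0.20)(-0.20) = 0.5125
det(I−A) = Σ_j (I−A)_1j·C_1j = (0.85)(0.5500) + (-0.20)(0.2000) + (-0.15)(0.0500) = 0.4200
adj(I−A) = Cᵀ =
  [ 0.5500   0.2375   0.1775]
  [ 0.2000   0.8500   0.3700]
  [ 0.0500   0.2125   0.5125]
(I − A)⁻¹ = adj(I−A) / det(I−A) ≈
  [   1.30952     0.56548     0.42262]
  [   0.47619     2.02381     0.88095]
  [   0.11905     0.50595     1.22024]
The output multiplier for sector j is the column-j sum of the Leontief inverse (I − A)⁻¹ = adj(I−A) / det(I−A).
Column R of adj(I−A): (0.5500, 0.2000, 0.0500); det(I−A) = 0.4200.
m_R = (0.5500 + 0.2000 + 0.0500) / 0.4200 = 0.80 / 0.4200 ≈ 1.9048.

m_R = 1.9048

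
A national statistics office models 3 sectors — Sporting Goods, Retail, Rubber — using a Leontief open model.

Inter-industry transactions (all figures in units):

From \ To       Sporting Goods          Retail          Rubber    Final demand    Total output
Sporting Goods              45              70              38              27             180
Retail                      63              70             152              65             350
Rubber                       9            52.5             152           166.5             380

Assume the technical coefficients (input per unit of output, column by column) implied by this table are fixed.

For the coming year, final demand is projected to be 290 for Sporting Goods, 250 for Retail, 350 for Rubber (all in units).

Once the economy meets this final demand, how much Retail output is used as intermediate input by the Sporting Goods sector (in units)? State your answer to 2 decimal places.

z_21 = 285.05

Technical coefficients a_ij = z_ij / X_j:
  a_11 = 45/180 = 0.25, a_21 = 63/180 = 0.35, a_31 = 9/180 = 0.05
  a_12 = 70/350 = 0.20, a_22 = 70/350 = 0.20, a_32 = 52.5/350 = 0.15
  a_13 = 38/380 = 0.10, a_23 = 152/380 = 0.40, a_33 = 152/380 = 0.40
I − A =
  [   0.75    -0.20    -0.10]
  [  -0.35     0.80    -0.40]
  [  -0.05    -0.15     0.60]
Cofactors of I−A, C_ij = (−1)^(i+j)·(minor ij) (rows/columns in the sector order above):
  C_11 = (0.80)(0.60) − (-0.40)(-0.15) = 0.4200
  C_12 = −[(-0.35)(0.60) − (-0.40)(-0.05)] = 0.2300
  C_13 = (-0.35)(-0.15) − (0.80)(-0.05) = 0.0925
  C_21 = −[(-0.20)(0.60) − (-0.10)(-0.15)] = 0.1350
  C_22 = (0.75)(0.60) − (-0.10)(-0.05) = 0.4450
  C_23 = −[(0.75)(-0.15) − (-0.20)(-0.05)] = 0.1225
  C_31 = (-0.20)(-0.40) − (-0.10)(0.80) = 0.1600
  C_32 = −[(0.75)(-0.40) − (-0.10)(-0.35)] = 0.3350
  C_33 = (0.75)(0.80) − (-0.20)(-0.35) = 0.5300
det(I−A) = Σ_j (I−A)_1j·C_1j = (0.75)(0.4200) + (-0.20)(0.2300) + (-0.10)(0.0925) = 0.25975
adj(I−A) = Cᵀ =
  [ 0.4200   0.1350   0.1600]
  [ 0.2300   0.4450   0.3350]
  [ 0.0925   0.1225   0.5300]
(I − A)⁻¹ = adj(I−A) / det(I−A) ≈
  [   1.6169     0.5197     0.6160]
  [   0.8855     1.7132     1.2897]
  [   0.3561     0.4716     2.0404]
First solve x = (I − A)⁻¹ d = adj(I−A)·d / det(I−A); in particular x_1 = (0.4200·290 + 0.1350·250 + 0.1600·350) / 0.25975 = 211.55 / 0.25975 ≈ 814.4370.
Intermediate flow from 2 to 1: z_21 = a_21 · x_1 = 0.35 × 211.55 / 0.25975 = 74.0425 / 0.25975 ≈ 285.05.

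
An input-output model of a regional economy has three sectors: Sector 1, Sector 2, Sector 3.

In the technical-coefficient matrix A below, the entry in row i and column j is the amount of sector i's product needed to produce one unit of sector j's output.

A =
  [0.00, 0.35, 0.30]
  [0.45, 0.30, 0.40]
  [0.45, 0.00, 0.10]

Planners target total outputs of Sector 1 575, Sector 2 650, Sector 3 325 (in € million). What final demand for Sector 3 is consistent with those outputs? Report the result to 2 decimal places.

d_3 = 33.75

I − A =
  [   1.00    -0.35    -0.30]
  [  -0.45     0.70    -0.40]
  [  -0.45     0.00     0.90]
d = (I − A) x:
  d_1 = (+1.00)·575 + (-0.35)·650 + (-0.30)·325 = 250.00
  d_2 = (-0.45)·575 + (+0.70)·650 + (-0.40)·325 = 66.25
  d_3 = (-0.45)·575 + (+0.00)·650 + (+0.90)·325 = 33.75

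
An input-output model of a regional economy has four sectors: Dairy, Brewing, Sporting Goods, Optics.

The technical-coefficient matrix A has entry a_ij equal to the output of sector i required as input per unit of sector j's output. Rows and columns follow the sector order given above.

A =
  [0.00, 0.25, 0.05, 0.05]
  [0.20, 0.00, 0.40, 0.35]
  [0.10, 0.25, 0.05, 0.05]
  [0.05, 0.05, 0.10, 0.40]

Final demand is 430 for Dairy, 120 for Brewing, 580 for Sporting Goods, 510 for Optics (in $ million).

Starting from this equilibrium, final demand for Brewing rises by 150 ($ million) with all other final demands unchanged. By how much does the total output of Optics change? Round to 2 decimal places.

Δx_4 = 30.38

I − A =
  [   1.00    -0.25    -0.05    -0.05]
  [  -0.20     1.00    -0.40    -0.35]
  [  -0.10    -0.25     0.95    -0.05]
  [  -0.05    -0.05    -0.10     0.60]
Compute the cofactors C_ij = (−1)^(i+j)·(3×3 minor ij) of I−A; the adjugate is their transpose:
adj(I−A) = Cᵀ =
  [ 0.478625   0.152500   0.103875   0.137500]
  [ 0.158125   0.559000   0.281875   0.362750]
  [ 0.095625   0.167750   0.545125   0.151250]
  [ 0.069000   0.087250   0.123000   0.785000]
det(I−A) = Σ_j (I−A)_1j·C_1j = (1.00)(0.478625) + (-0.25)(0.158125) + (-0.05)(0.095625) + (-0.05)(0.069000) = 0.4308625
(I − A)⁻¹ = adj(I−A) / det(I−A) ≈
  [   1.1109     0.3539     0.2411     0.3191]
  [   0.3670     1.2974     0.6542     0.8419]
  [   0.2219     0.3893     1.2652     0.3510]
  [   0.1601     0.2025     0.2855     1.8219]
Δx = (I − A)⁻¹ Δd with Δd having +150 in the Brewing component and 0 elsewhere.
So Δx_4 = L_42 · (+150), where L_42 = adj(I−A)_42 / det(I−A) = 0.087250 / 0.4308625.
Δx_4 = 0.087250 × (+150) / 0.4308625 = 13.0875 / 0.4308625 ≈ 30.38.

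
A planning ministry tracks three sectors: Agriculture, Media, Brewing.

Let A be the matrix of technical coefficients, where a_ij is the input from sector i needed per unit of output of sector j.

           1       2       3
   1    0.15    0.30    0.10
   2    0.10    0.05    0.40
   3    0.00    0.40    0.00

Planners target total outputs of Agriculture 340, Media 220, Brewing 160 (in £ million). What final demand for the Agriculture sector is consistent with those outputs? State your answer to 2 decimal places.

d_1 = 207.00

I − A =
  [   0.85    -0.30    -0.10]
  [  -0.10     0.95    -0.40]
  [   0.00    -0.40     1.00]
d = (I − A) x:
  d_1 = (+0.85)·340 + (-0.30)·220 + (-0.10)·160 = 207.00
  d_2 = (-0.10)·340 + (+0.95)·220 + (-0.40)·160 = 111.00
  d_3 = (+0.00)·340 + (-0.40)·220 + (+1.00)·160 = 72.00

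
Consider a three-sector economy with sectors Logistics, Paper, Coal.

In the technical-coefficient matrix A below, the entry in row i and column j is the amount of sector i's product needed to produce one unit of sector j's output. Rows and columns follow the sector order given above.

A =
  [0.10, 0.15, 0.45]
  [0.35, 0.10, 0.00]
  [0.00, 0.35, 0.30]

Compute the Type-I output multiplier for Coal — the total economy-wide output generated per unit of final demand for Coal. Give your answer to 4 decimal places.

I − A =
  [   0.90    -0.15    -0.45]
  [  -0.35     0.90     0.00]
  [   0.00    -0.35     0.70]
Cofactors of I−A, C_ij = (−1)^(i+j)·(minor ij) (rows/columns in the sector order above):
  C_11 = (0.90)(0.70) − (0.00)(-0.35) = 0.6300
  C_12 = −[(-0.35)(0.70) − (0.00)(0.00)] = 0.2450
  C_13 = (-0.35)(-0.35) − (0.90)(0.00) = 0.1225
  C_21 = −[(-0.15)(0.70) − (-0.45)(-0.35)] = 0.2625
  C_22 = (0.90)(0.70) − (-0.45)(0.00) = 0.6300
  C_23 = −[(0.90)(-0.35) − (-0.15)(0.00)] = 0.3150
  C_31 = (-0.15)(0.00) − (-0.45)(0.90) = 0.4050
  C_32 = −[(0.90)(0.00) − (-0.45)(-0.35)] = 0.1575
  C_33 = (0.90)(0.90) − (-0.15)(-0.35) = 0.7575
det(I−A) = Σ_j (I−A)_1j·C_1j = (0.90)(0.6300) + (-0.15)(0.2450) + (-0.45)(0.1225) = 0.475125
adj(I−A) = Cᵀ =
  [ 0.6300   0.2625   0.4050]
  [ 0.2450   0.6300   0.1575]
  [ 0.1225   0.3150   0.7575]
(I − A)⁻¹ = adj(I−A) / det(I−A) ≈
  [   1.32597     0.55249     0.85241]
  [   0.51565     1.32597     0.33149]
  [   0.25783     0.66298     1.59432]
The output multiplier for sector j is the column-j sum of the Leontief inverse (I − A)⁻¹ = adj(I−A) / det(I−A).
Column C of adj(I−A): (0.4050, 0.1575, 0.7575); det(I−A) = 0.475125.
m_C = (0.4050 + 0.1575 + 0.7575) / 0.475125 = 1.32 / 0.475125 ≈ 2.7782.

m_C = 2.7782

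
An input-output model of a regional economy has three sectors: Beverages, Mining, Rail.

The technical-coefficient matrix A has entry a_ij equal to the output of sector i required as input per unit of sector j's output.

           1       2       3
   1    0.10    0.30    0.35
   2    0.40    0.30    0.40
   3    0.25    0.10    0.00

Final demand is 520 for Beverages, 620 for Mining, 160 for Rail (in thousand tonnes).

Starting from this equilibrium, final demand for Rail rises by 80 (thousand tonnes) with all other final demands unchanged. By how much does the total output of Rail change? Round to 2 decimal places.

Δx_3 = 110.64

I − A =
  [   0.90    -0.30    -0.35]
  [  -0.40     0.70    -0.40]
  [  -0.25    -0.10     1.00]
Cofactors of I−A, C_ij = (−1)^(i+j)·(minor ij) (rows/columns in the sector order above):
  C_11 = (0.70)(1.00) − (-0.40)(-0.10) = 0.6600
  C_12 = −[(-0.40)(1.00) − (-0.40)(-0.25)] = 0.5000
  C_13 = (-0.40)(-0.10) − (0.70)(-0.25) = 0.2150
  C_21 = −[(-0.30)(1.00) − (-0.35)(-0.10)] = 0.3350
  C_22 = (0.90)(1.00) − (-0.35)(-0.25) = 0.8125
  C_23 = −[(0.90)(-0.10) − (-0.30)(-0.25)] = 0.1650
  C_31 = (-0.30)(-0.40) − (-0.35)(0.70) = 0.3650
  C_32 = −[(0.90)(-0.40) − (-0.35)(-0.40)] = 0.5000
  C_33 = (0.90)(0.70) − (-0.30)(-0.40) = 0.5100
det(I−A) = Σ_j (I−A)_1j·C_1j = (0.90)(0.6600) + (-0.30)(0.5000) + (-0.35)(0.2150) = 0.36875
adj(I−A) = Cᵀ =
  [ 0.6600   0.3350   0.3650]
  [ 0.5000   0.8125   0.5000]
  [ 0.2150   0.1650   0.5100]
(I − A)⁻¹ = adj(I−A) / det(I−A) ≈
  [   1.7898     0.9085     0.9898]
  [   1.3559     2.2034     1.3559]
  [   0.5831     0.4475     1.3831]
Δx = (I − A)⁻¹ Δd with Δd having +80 in the Rail component and 0 elsewhere.
So Δx_3 = L_33 · (+80), where L_33 = adj(I−A)_33 / det(I−A) = 0.5100 / 0.36875.
Δx_3 = 0.5100 × (+80) / 0.36875 = 40.80 / 0.36875 ≈ 110.64.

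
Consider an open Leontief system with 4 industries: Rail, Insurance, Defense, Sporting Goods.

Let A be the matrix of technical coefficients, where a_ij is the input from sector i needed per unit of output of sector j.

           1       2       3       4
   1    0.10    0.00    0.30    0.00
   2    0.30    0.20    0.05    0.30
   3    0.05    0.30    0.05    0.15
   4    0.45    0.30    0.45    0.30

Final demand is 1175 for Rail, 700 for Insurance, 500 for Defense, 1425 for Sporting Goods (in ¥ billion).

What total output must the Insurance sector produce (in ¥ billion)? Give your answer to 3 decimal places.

I − A =
  [   0.90     0.00    -0.30     0.00]
  [  -0.30     0.80    -0.05    -0.30]
  [  -0.05    -0.30     0.95    -0.15]
  [  -0.45    -0.30    -0.45     0.70]
Compute the cofactors C_ij = (−1)^(i+j)·(3×3 minor ij) of I−A; the adjugate is their transpose:
adj(I−A) = Cᵀ =
  [ 0.339250   0.076500   0.141000   0.063000]
  [ 0.319375   0.507000   0.256500   0.272250]
  [ 0.194500   0.229500   0.423000   0.189000]
  [ 0.480000   0.414000   0.472500   0.631500]
det(I−A) = Σ_j (I−A)_1j·C_1j = (0.90)(0.339250) + (0.00)(0.319375) + (-0.30)(0.194500) + (0.00)(0.480000) = 0.246975
(I − A)⁻¹ = adj(I−A) / det(I−A) ≈
  [   1.3736     0.3097     0.5709     0.2551]
  [   1.2931     2.0528     1.0386     1.1023]
  [   0.7875     0.9292     1.7127     0.7653]
  [   1.9435     1.6763     1.9131     2.5569]
x = (I − A)⁻¹ d = adj(I−A)·d / det(I−A), with det(I−A) = 0.246975:
  x_1 = (0.339250·1175 + 0.076500·700 + 0.141000·500 + 0.063000·1425) / 0.246975 = 612.44375 / 0.246975 ≈ 2479.780
  x_2 = (0.319375·1175 + 0.507000·700 + 0.256500·500 + 0.272250·1425) / 0.246975 = 1246.371875 / 0.246975 ≈ 5046.551
  x_3 = (0.194500·1175 + 0.229500·700 + 0.423000·500 + 0.189000·1425) / 0.246975 = 870.0125 / 0.246975 ≈ 3522.674
  x_4 = (0.480000·1175 + 0.414000·700 + 0.472500·500 + 0.631500·1425) / 0.246975 = 1989.9375 / 0.246975 ≈ 8057.243

x_2 = 5046.551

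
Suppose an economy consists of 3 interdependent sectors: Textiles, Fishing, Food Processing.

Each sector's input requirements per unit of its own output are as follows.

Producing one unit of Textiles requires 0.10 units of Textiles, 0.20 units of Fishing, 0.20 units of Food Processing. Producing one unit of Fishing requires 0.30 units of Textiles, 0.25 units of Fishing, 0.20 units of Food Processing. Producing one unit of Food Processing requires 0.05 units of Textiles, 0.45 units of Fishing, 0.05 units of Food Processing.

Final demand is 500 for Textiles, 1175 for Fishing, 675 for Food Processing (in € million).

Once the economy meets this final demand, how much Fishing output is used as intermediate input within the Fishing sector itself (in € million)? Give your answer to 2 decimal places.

I − A =
  [   0.90    -0.30    -0.05]
  [  -0.20     0.75    -0.45]
  [  -0.20    -0.20     0.95]
Cofactors of I−A, C_ij = (−1)^(i+j)·(minor ij) (rows/columns in the sector order above):
  C_11 = (0.75)(0.95) − (-0.45)(-0.20) = 0.6225
  C_12 = −[(-0.20)(0.95) − (-0.45)(-0.20)] = 0.2800
  C_13 = (-0.20)(-0.20) − (0.75)(-0.20) = 0.1900
  C_21 = −[(-0.30)(0.95) − (-0.05)(-0.20)] = 0.2950
  C_22 = (0.90)(0.95) − (-0.05)(-0.20) = 0.8450
  C_23 = −[(0.90)(-0.20) − (-0.30)(-0.20)] = 0.2400
  C_31 = (-0.30)(-0.45) − (-0.05)(0.75) = 0.1725
  C_32 = −[(0.90)(-0.45) − (-0.05)(-0.20)] = 0.4150
  C_33 = (0.90)(0.75) − (-0.30)(-0.20) = 0.6150
det(I−A) = Σ_j (I−A)_1j·C_1j = (0.90)(0.6225) + (-0.30)(0.2800) + (-0.05)(0.1900) = 0.46675
adj(I−A) = Cᵀ =
  [ 0.6225   0.2950   0.1725]
  [ 0.2800   0.8450   0.4150]
  [ 0.1900   0.2400   0.6150]
(I − A)⁻¹ = adj(I−A) / det(I−A) ≈
  [   1.3337     0.6320     0.3696]
  [   0.5999     1.8104     0.8891]
  [   0.4071     0.5142     1.3176]
First solve x = (I − A)⁻¹ d = adj(I−A)·d / det(I−A); in particular x_2 = (0.2800·500 + 0.8450·1175 + 0.4150·675) / 0.46675 = 1413.00 / 0.46675 ≈ 3027.3166.
Intermediate flow from 2 to 2: z_22 = a_22 · x_2 = 0.25 × 1413.00 / 0.46675 = 353.25 / 0.46675 ≈ 756.83.

z_22 = 756.83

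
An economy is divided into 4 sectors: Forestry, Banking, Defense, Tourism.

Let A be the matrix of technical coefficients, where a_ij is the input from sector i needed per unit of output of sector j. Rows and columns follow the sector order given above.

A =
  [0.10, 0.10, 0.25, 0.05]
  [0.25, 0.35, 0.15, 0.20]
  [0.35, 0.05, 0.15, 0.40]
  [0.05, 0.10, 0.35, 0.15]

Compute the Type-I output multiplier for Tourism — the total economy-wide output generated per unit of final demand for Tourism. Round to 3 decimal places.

m_4 = 4.421

I − A =
  [   0.90    -0.10    -0.25    -0.05]
  [  -0.25     0.65    -0.15    -0.20]
  [  -0.35    -0.05     0.85    -0.40]
  [  -0.05    -0.10    -0.35     0.85]
Compute the cofactors C_ij = (−1)^(i+j)·(3×3 minor ij) of I−A; the adjugate is their transpose:
adj(I−A) = Cᵀ =
  [ 0.345750   0.084000   0.165000   0.117750]
  [ 0.226250   0.436625   0.237375   0.227750]
  [ 0.220500   0.107625   0.454125   0.252000]
  [ 0.137750   0.100625   0.224625   0.404000]
det(I−A) = Σ_j (I−A)_1j·C_1j = (0.90)(0.345750) + (-0.10)(0.226250) + (-0.25)(0.220500) + (-0.05)(0.137750) = 0.2265375
(I − A)⁻¹ = adj(I−A) / det(I−A) ≈
  [   1.5262     0.3708     0.7284     0.5198]
  [   0.9987     1.9274     1.0478     1.0054]
  [   0.9733     0.4751     2.0046     1.1124]
  [   0.6081     0.4442     0.9916     1.7834]
The output multiplier for sector j is the column-j sum of the Leontief inverse (I − A)⁻¹ = adj(I−A) / det(I−A).
Column 4 of adj(I−A): (0.117750, 0.227750, 0.252000, 0.404000); det(I−A) = 0.2265375.
m_4 = (0.117750 + 0.227750 + 0.252000 + 0.404000) / 0.2265375 = 1.0015 / 0.2265375 ≈ 4.421.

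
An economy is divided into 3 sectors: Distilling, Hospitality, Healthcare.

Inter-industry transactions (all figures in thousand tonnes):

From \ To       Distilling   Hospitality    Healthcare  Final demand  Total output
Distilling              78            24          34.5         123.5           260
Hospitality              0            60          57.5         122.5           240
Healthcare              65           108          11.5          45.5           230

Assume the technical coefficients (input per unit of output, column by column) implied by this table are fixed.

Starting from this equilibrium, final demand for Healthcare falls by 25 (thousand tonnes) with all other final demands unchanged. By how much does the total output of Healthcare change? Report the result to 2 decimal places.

Technical coefficients a_ij = z_ij / X_j:
  a_11 = 78/260 = 0.30, a_21 = 0/260 = 0.00, a_31 = 65/260 = 0.25
  a_12 = 24/240 = 0.10, a_22 = 60/240 = 0.25, a_32 = 108/240 = 0.45
  a_13 = 34.5/230 = 0.15, a_23 = 57.5/230 = 0.25, a_33 = 11.5/230 = 0.05
I − A =
  [   0.70    -0.10    -0.15]
  [   0.00     0.75    -0.25]
  [  -0.25    -0.45     0.95]
Cofactors of I−A, C_ij = (−1)^(i+j)·(minor ij) (rows/columns in the sector order above):
  C_11 = (0.75)(0.95) − (-0.25)(-0.45) = 0.6000
  C_12 = −[(0.00)(0.95) − (-0.25)(-0.25)] = 0.0625
  C_13 = (0.00)(-0.45) − (0.75)(-0.25) = 0.1875
  C_21 = −[(-0.10)(0.95) − (-0.15)(-0.45)] = 0.1625
  C_22 = (0.70)(0.95) − (-0.15)(-0.25) = 0.6275
  C_23 = −[(0.70)(-0.45) − (-0.10)(-0.25)] = 0.3400
  C_31 = (-0.10)(-0.25) − (-0.15)(0.75) = 0.1375
  C_32 = −[(0.70)(-0.25) − (-0.15)(0.00)] = 0.1750
  C_33 = (0.70)(0.75) − (-0.10)(0.00) = 0.5250
det(I−A) = Σ_j (I−A)_1j·C_1j = (0.70)(0.6000) + (-0.10)(0.0625) + (-0.15)(0.1875) = 0.385625
adj(I−A) = Cᵀ =
  [ 0.6000   0.1625   0.1375]
  [ 0.0625   0.6275   0.1750]
  [ 0.1875   0.3400   0.5250]
(I − A)⁻¹ = adj(I−A) / det(I−A) ≈
  [   1.5559     0.4214     0.3566]
  [   0.1621     1.6272     0.4538]
  [   0.4862     0.8817     1.3614]
Δx = (I − A)⁻¹ Δd with Δd having -25 in the Healthcare component and 0 elsewhere.
So Δx_3 = L_33 · (-25), where L_33 = adj(I−A)_33 / det(I−A) = 0.5250 / 0.385625.
Δx_3 = 0.5250 × (-25) / 0.385625 = -13.125 / 0.385625 ≈ -34.04.

Δx_3 = -34.04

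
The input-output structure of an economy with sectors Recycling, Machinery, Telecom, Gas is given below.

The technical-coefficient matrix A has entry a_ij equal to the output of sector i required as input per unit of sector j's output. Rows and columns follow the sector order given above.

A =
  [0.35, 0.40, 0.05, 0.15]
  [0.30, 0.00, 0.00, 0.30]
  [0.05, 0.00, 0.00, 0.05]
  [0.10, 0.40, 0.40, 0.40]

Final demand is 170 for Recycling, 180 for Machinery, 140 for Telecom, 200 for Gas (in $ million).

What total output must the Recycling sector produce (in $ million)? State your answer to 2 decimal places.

I − A =
  [   0.65    -0.40    -0.05    -0.15]
  [  -0.30     1.00     0.00    -0.30]
  [  -0.05     0.00     1.00    -0.05]
  [  -0.10    -0.40    -0.40     0.60]
Compute the cofactors C_ij = (−1)^(i+j)·(3×3 minor ij) of I−A; the adjugate is their transpose:
adj(I−A) = Cᵀ =
  [ 0.46000   0.29300   0.13200   0.27250]
  [ 0.21000   0.35725   0.10650   0.24000]
  [ 0.03500   0.03000   0.19500   0.04000]
  [ 0.24000   0.30700   0.22300   0.52750]
det(I−A) = Σ_j (I−A)_1j·C_1j = (0.65)(0.46000) + (-0.40)(0.21000) + (-0.05)(0.03500) + (-0.15)(0.24000) = 0.17725
(I − A)⁻¹ = adj(I−A) / det(I−A) ≈
  [   2.5952     1.6530     0.7447     1.5374]
  [   1.1848     2.0155     0.6008     1.3540]
  [   0.1975     0.1693     1.1001     0.2257]
  [   1.3540     1.7320     1.2581     2.9760]
x = (I − A)⁻¹ d = adj(I−A)·d / det(I−A), with det(I−A) = 0.17725:
  x_1 = (0.46000·170 + 0.29300·180 + 0.13200·140 + 0.27250·200) / 0.17725 = 203.92 / 0.17725 ≈ 1150.47
  x_2 = (0.21000·170 + 0.35725·180 + 0.10650·140 + 0.24000·200) / 0.17725 = 162.915 / 0.17725 ≈ 919.13
  x_3 = (0.03500·170 + 0.03000·180 + 0.19500·140 + 0.04000·200) / 0.17725 = 46.65 / 0.17725 ≈ 263.19
  x_4 = (0.24000·170 + 0.30700·180 + 0.22300·140 + 0.52750·200) / 0.17725 = 232.78 / 0.17725 ≈ 1313.29

x_1 = 1150.47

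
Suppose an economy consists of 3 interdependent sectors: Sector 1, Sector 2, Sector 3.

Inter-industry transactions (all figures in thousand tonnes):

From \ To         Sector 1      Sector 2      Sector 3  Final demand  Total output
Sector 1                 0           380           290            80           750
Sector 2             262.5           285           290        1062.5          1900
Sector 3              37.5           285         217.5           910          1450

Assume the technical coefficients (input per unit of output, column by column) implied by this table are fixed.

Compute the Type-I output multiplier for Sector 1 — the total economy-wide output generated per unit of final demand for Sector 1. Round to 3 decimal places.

m_1 = 1.789

Technical coefficients a_ij = z_ij / X_j:
  a_11 = 0/750 = 0.00, a_21 = 262.5/750 = 0.35, a_31 = 37.5/750 = 0.05
  a_12 = 380/1900 = 0.20, a_22 = 285/1900 = 0.15, a_32 = 285/1900 = 0.15
  a_13 = 290/1450 = 0.20, a_23 = 290/1450 = 0.20, a_33 = 217.5/1450 = 0.15
I − A =
  [   1.00    -0.20    -0.20]
  [  -0.35     0.85    -0.20]
  [  -0.05    -0.15     0.85]
Cofactors of I−A, C_ij = (−1)^(i+j)·(minor ij) (rows/columns in the sector order above):
  C_11 = (0.85)(0.85) − (-0.20)(-0.15) = 0.6925
  C_12 = −[(-0.35)(0.85) − (-0.20)(-0.05)] = 0.3075
  C_13 = (-0.35)(-0.15) − (0.85)(-0.05) = 0.0950
  C_21 = −[(-0.20)(0.85) − (-0.20)(-0.15)] = 0.2000
  C_22 = (1.00)(0.85) − (-0.20)(-0.05) = 0.8400
  C_23 = −[(1.00)(-0.15) − (-0.20)(-0.05)] = 0.1600
  C_31 = (-0.20)(-0.20) − (-0.20)(0.85) = 0.2100
  C_32 = −[(1.00)(-0.20) − (-0.20)(-0.35)] = 0.2700
  C_33 = (1.00)(0.85) − (-0.20)(-0.35) = 0.7800
det(I−A) = Σ_j (I−A)_1j·C_1j = (1.00)(0.6925) + (-0.20)(0.3075) + (-0.20)(0.0950) = 0.6120
adj(I−A) = Cᵀ =
  [ 0.6925   0.2000   0.2100]
  [ 0.3075   0.8400   0.2700]
  [ 0.0950   0.1600   0.7800]
(I − A)⁻¹ = adj(I−A) / det(I−A) ≈
  [   1.1315     0.3268     0.3431]
  [   0.5025     1.3725     0.4412]
  [   0.1552     0.2614     1.2745]
The output multiplier for sector j is the column-j sum of the Leontief inverse (I − A)⁻¹ = adj(I−A) / det(I−A).
Column 1 of adj(I−A): (0.6925, 0.3075, 0.0950); det(I−A) = 0.6120.
m_1 = (0.6925 + 0.3075 + 0.0950) / 0.6120 = 1.095 / 0.6120 ≈ 1.789.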